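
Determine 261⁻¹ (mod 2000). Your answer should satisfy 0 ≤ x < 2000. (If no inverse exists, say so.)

1341

Apply the Euclidean algorithm to 2000 and 261:
2000 = 7*261 + 173
261 = 1*173 + 88
173 = 1*88 + 85
88 = 1*85 + 3
85 = 28*3 + 1
3 = 3*1 + 0
gcd = 1, so the inverse exists. Back-substitute:
1 = 85 − 28·3
1 = −28·88 + 29·85
1 = 29·173 − 57·88
1 = −57·261 + 86·173
1 = 86·2000 − 659·261
Hence 261⁻¹ ≡ -659 ≡ 1341 (mod 2000).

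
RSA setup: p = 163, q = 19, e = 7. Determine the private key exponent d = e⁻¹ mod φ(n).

φ(n) = (p−1)(q−1) = 162·18 = 2916.
Need d with 7·d ≡ 1 (mod 2916). Apply the extended Euclidean algorithm:
2916 = 416×7 + 4
7 = 1×4 + 3
4 = 1×3 + 1
3 = 3×1 + 0
Back-substitute:
1 = 4 − 3
1 = −7 + 2·4
1 = 2·2916 − 833·7
So 7·(-833) ≡ 1 (mod 2916), hence d ≡ -833 ≡ 2083 (mod 2916).

2083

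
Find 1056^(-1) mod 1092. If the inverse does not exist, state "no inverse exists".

no inverse exists

Euclidean algorithm on 1092, 1056:
1092 = 1·1056 + 36
1056 = 29·36 + 12
36 = 3·12 + 0
Since gcd = 12 > 1, 1056 is not a unit mod 1092.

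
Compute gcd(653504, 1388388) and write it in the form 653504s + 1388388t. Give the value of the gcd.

4

Repeated division:
1388388 = 2*653504 + 81380
653504 = 8*81380 + 2464
81380 = 33*2464 + 68
2464 = 36*68 + 16
68 = 4*16 + 4
16 = 4*4 + 0
gcd(653504, 1388388) = 4.
Working backward:
4 = 68 − 4·16
4 = −4·2464 + 145·68
4 = 145·81380 − 4789·2464
4 = −4789·653504 + 38457·81380
4 = 38457·1388388 − 81703·653504
So 4 = (38457)·1388388 + (-81703)·653504.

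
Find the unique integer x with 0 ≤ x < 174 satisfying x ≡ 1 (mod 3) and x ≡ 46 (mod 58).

Write x = 1 + 3·k. Then 3·k ≡ 46 − 1 ≡ 45 (mod 58).
Need 3⁻¹ mod 58. Extended Euclid on (58, 3):
58 = 19×3 + 1
3 = 3×1 + 0
Back-substitute:
1 = 58 − 19·3
3⁻¹ ≡ 39 (mod 58), so k ≡ 39·45 ≡ 15 (mod 58).
x = 1 + 3·15 = 46.

46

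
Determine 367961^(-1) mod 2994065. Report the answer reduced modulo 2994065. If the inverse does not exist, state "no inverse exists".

gcd(2994065, 367961) by repeated division:
2994065 = 8·367961 + 50377
367961 = 7·50377 + 15322
50377 = 3·15322 + 4411
15322 = 3·4411 + 2089
4411 = 2·2089 + 233
2089 = 8·233 + 225
233 = 1·225 + 8
225 = 28·8 + 1
8 = 8·1 + 0
Since gcd(367961, 2994065) = 1, back-substitute to write 1 as a combination:
1 = 225 − 28·8
1 = −28·233 + 29·225
1 = 29·2089 − 260·233
1 = −260·4411 + 549·2089
1 = 549·15322 − 1907·4411
1 = −1907·50377 + 6270·15322
1 = 6270·367961 − 45797·50377
1 = −45797·2994065 + 372646·367961
So 367961·372646 ≡ 1 (mod 2994065).

372646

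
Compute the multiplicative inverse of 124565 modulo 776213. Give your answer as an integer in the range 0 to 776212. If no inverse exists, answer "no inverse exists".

Apply the Euclidean algorithm to 776213 and 124565:
776213 = 6·124565 + 28823
124565 = 4·28823 + 9273
28823 = 3·9273 + 1004
9273 = 9·1004 + 237
1004 = 4·237 + 56
237 = 4·56 + 13
56 = 4·13 + 4
13 = 3·4 + 1
4 = 4·1 + 0
The gcd is 1. Working backward:
1 = 13 − 3·4
1 = −3·56 + 13·13
1 = 13·237 − 55·56
1 = −55·1004 + 233·237
1 = 233·9273 − 2152·1004
1 = −2152·28823 + 6689·9273
1 = 6689·124565 − 28908·28823
1 = −28908·776213 + 180137·124565
So 124565·180137 ≡ 1 (mod 776213).

180137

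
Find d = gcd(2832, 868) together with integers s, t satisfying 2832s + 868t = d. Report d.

Apply Euclid's algorithm to 2832 and 868:
2832 = 3*868 + 228
868 = 3*228 + 184
228 = 1*184 + 44
184 = 4*44 + 8
44 = 5*8 + 4
8 = 2*4 + 0
gcd(2832, 868) = 4.
Working backward:
4 = 44 − 5·8
4 = −5·184 + 21·44
4 = 21·228 − 26·184
4 = −26·868 + 99·228
4 = 99·2832 − 323·868
So 4 = (99)·2832 + (-323)·868.

4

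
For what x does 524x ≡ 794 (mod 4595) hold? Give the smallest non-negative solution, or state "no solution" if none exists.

3211

First find gcd(524, 4595):
4595 = 8×524 + 403
524 = 1×403 + 121
403 = 3×121 + 40
121 = 3×40 + 1
40 = 40×1 + 0
gcd = 1, so a unique solution mod 4595 exists.
Back-substitute for the Bézout coefficients:
1 = 121 − 3·40
1 = −3·403 + 10·121
1 = 10·524 − 13·403
1 = −13·4595 + 114·524
So 524·(114) ≡ 1 (mod 4595), giving 524⁻¹ ≡ 114.
x ≡ 524⁻¹·794 ≡ 114·794 ≡ 3211 (mod 4595).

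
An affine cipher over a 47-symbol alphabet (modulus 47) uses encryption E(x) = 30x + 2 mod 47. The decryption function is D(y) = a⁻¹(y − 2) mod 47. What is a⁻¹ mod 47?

11

Apply the Euclidean algorithm to 47 and 30:
47 = 1·30 + 17
30 = 1·17 + 13
17 = 1·13 + 4
13 = 3·4 + 1
4 = 4·1 + 0
gcd = 1, so the inverse exists. Back-substitute:
1 = 13 − 3·4
1 = −3·17 + 4·13
1 = 4·30 − 7·17
1 = −7·47 + 11·30
So 30·11 ≡ 1 (mod 47).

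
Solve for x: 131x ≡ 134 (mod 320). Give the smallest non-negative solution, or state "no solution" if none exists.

194

First find gcd(131, 320):
320 = 2·131 + 58
131 = 2·58 + 15
58 = 3·15 + 13
15 = 1·13 + 2
13 = 6·2 + 1
2 = 2·1 + 0
gcd = 1, so a unique solution mod 320 exists.
Back-substitute for the Bézout coefficients:
1 = 13 − 6·2
1 = −6·15 + 7·13
1 = 7·58 − 27·15
1 = −27·131 + 61·58
1 = 61·320 − 149·131
So 131·(-149) ≡ 1 (mod 320), giving 131⁻¹ ≡ 171.
x ≡ 131⁻¹·134 ≡ 171·134 ≡ 194 (mod 320).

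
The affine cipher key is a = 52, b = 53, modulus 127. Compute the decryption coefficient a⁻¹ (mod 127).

22

Apply the Euclidean algorithm to 127 and 52:
127 = 2·52 + 23
52 = 2·23 + 6
23 = 3·6 + 5
6 = 1·5 + 1
5 = 5·1 + 0
Since gcd(52, 127) = 1, back-substitute to write 1 as a combination:
1 = 6 − 5
1 = −23 + 4·6
1 = 4·52 − 9·23
1 = −9·127 + 22·52
So 52·22 ≡ 1 (mod 127).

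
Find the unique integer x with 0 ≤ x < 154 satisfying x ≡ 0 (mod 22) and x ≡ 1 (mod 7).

Write x = 0 + 22·k. Then 22·k ≡ 1 − 0 ≡ 1 (mod 7).
Need 22⁻¹ mod 7. Extended Euclid on (7, 1):
7 = 7·1 + 0
22⁻¹ ≡ 1 (mod 7), so k ≡ 1·1 ≡ 1 (mod 7).
x = 0 + 22·1 = 22.

22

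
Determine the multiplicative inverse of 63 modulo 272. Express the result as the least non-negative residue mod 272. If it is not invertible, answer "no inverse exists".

Run Euclid on (272, 63):
272 = 4*63 + 20
63 = 3*20 + 3
20 = 6*3 + 2
3 = 1*2 + 1
2 = 2*1 + 0
The gcd is 1. Working backward:
1 = 3 − 2
1 = −20 + 7·3
1 = 7·63 − 22·20
1 = −22·272 + 95·63
So 63·95 ≡ 1 (mod 272).

95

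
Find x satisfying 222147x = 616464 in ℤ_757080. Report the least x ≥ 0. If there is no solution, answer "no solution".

First find gcd(222147, 757080):
757080 = 3*222147 + 90639
222147 = 2*90639 + 40869
90639 = 2*40869 + 8901
40869 = 4*8901 + 5265
8901 = 1*5265 + 3636
5265 = 1*3636 + 1629
3636 = 2*1629 + 378
1629 = 4*378 + 117
378 = 3*117 + 27
117 = 4*27 + 9
27 = 3*9 + 0
gcd = 9 and 9 | 616464, so solutions exist. Divide through by 9: 24683x ≡ 68496 (mod 84120).
Now find 24683⁻¹ mod 84120:
84120 = 3*24683 + 10071
24683 = 2*10071 + 4541
10071 = 2*4541 + 989
4541 = 4*989 + 585
989 = 1*585 + 404
585 = 1*404 + 181
404 = 2*181 + 42
181 = 4*42 + 13
42 = 3*13 + 3
13 = 4*3 + 1
3 = 3*1 + 0
Back-substitute:
1 = 13 − 4·3
1 = −4·42 + 13·13
1 = 13·181 − 56·42
1 = −56·404 + 125·181
1 = 125·585 − 181·404
1 = −181·989 + 306·585
1 = 306·4541 − 1405·989
1 = −1405·10071 + 3116·4541
1 = 3116·24683 − 7637·10071
1 = −7637·84120 + 26027·24683
So 24683⁻¹ ≡ 26027 (mod 84120).
Then x ≡ 26027·68496 ≡ 74352 (mod 84120); the smallest non-negative solution is x = 74352.

74352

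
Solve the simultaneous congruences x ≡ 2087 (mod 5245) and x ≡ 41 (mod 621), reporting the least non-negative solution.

Write x = 2087 + 5245·k. Then 5245·k ≡ 41 − 2087 ≡ 438 (mod 621).
Need 5245⁻¹ mod 621. Extended Euclid on (621, 277):
621 = 2×277 + 67
277 = 4×67 + 9
67 = 7×9 + 4
9 = 2×4 + 1
4 = 4×1 + 0
Back-substitute:
1 = 9 − 2·4
1 = −2·67 + 15·9
1 = 15·277 − 62·67
1 = −62·621 + 139·277
5245⁻¹ ≡ 139 (mod 621), so k ≡ 139·438 ≡ 24 (mod 621).
x = 2087 + 5245·24 = 127967.

127967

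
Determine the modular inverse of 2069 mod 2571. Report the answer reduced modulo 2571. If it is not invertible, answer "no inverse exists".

548

Extended Euclidean algorithm:
2571 = 1×2069 + 502
2069 = 4×502 + 61
502 = 8×61 + 14
61 = 4×14 + 5
14 = 2×5 + 4
5 = 1×4 + 1
4 = 4×1 + 0
gcd = 1, so the inverse exists. Back-substitute:
1 = 5 − 4
1 = −14 + 3·5
1 = 3·61 − 13·14
1 = −13·502 + 107·61
1 = 107·2069 − 441·502
1 = −441·2571 + 548·2069
So 2069·548 ≡ 1 (mod 2571).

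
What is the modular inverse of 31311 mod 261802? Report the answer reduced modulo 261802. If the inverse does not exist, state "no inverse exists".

Apply the Euclidean algorithm to 261802 and 31311:
261802 = 8*31311 + 11314
31311 = 2*11314 + 8683
11314 = 1*8683 + 2631
8683 = 3*2631 + 790
2631 = 3*790 + 261
790 = 3*261 + 7
261 = 37*7 + 2
7 = 3*2 + 1
2 = 2*1 + 0
Since gcd(31311, 261802) = 1, back-substitute to write 1 as a combination:
1 = 7 − 3·2
1 = −3·261 + 112·7
1 = 112·790 − 339·261
1 = −339·2631 + 1129·790
1 = 1129·8683 − 3726·2631
1 = −3726·11314 + 4855·8683
1 = 4855·31311 − 13436·11314
1 = −13436·261802 + 112343·31311
So 31311·112343 ≡ 1 (mod 261802).

112343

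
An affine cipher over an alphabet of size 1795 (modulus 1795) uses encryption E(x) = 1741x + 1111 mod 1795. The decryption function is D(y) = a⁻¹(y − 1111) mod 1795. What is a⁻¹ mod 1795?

Run Euclid on (1795, 1741):
1795 = 1*1741 + 54
1741 = 32*54 + 13
54 = 4*13 + 2
13 = 6*2 + 1
2 = 2*1 + 0
gcd = 1, so the inverse exists. Back-substitute:
1 = 13 − 6·2
1 = −6·54 + 25·13
1 = 25·1741 − 806·54
1 = −806·1795 + 831·1741
So 1741·831 ≡ 1 (mod 1795).

831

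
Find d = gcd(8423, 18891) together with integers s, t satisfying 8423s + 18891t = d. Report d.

1

Apply Euclid's algorithm to 18891 and 8423:
18891 = 2·8423 + 2045
8423 = 4·2045 + 243
2045 = 8·243 + 101
243 = 2·101 + 41
101 = 2·41 + 19
41 = 2·19 + 3
19 = 6·3 + 1
3 = 3·1 + 0
gcd(8423, 18891) = 1.
Back-substituting:
1 = 19 − 6·3
1 = −6·41 + 13·19
1 = 13·101 − 32·41
1 = −32·243 + 77·101
1 = 77·2045 − 648·243
1 = −648·8423 + 2669·2045
1 = 2669·18891 − 5986·8423
So 1 = (2669)·18891 + (-5986)·8423.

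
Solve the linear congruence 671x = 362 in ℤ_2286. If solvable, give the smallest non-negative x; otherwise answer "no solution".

First find gcd(671, 2286):
2286 = 3*671 + 273
671 = 2*273 + 125
273 = 2*125 + 23
125 = 5*23 + 10
23 = 2*10 + 3
10 = 3*3 + 1
3 = 3*1 + 0
gcd = 1, so a unique solution mod 2286 exists.
Back-substitute for the Bézout coefficients:
1 = 10 − 3·3
1 = −3·23 + 7·10
1 = 7·125 − 38·23
1 = −38·273 + 83·125
1 = 83·671 − 204·273
1 = −204·2286 + 695·671
So 671·(695) ≡ 1 (mod 2286), giving 671⁻¹ ≡ 695.
x ≡ 671⁻¹·362 ≡ 695·362 ≡ 130 (mod 2286).

130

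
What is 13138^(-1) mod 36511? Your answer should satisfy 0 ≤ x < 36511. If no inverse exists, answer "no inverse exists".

Extended Euclidean algorithm:
36511 = 2·13138 + 10235
13138 = 1·10235 + 2903
10235 = 3·2903 + 1526
2903 = 1·1526 + 1377
1526 = 1·1377 + 149
1377 = 9·149 + 36
149 = 4·36 + 5
36 = 7·5 + 1
5 = 5·1 + 0
Since gcd(13138, 36511) = 1, back-substitute to write 1 as a combination:
1 = 36 − 7·5
1 = −7·149 + 29·36
1 = 29·1377 − 268·149
1 = −268·1526 + 297·1377
1 = 297·2903 − 565·1526
1 = −565·10235 + 1992·2903
1 = 1992·13138 − 2557·10235
1 = −2557·36511 + 7106·13138
So 13138·7106 ≡ 1 (mod 36511).

7106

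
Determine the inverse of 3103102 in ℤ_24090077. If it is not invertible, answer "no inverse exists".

18331946

gcd(24090077, 3103102) by repeated division:
24090077 = 7×3103102 + 2368363
3103102 = 1×2368363 + 734739
2368363 = 3×734739 + 164146
734739 = 4×164146 + 78155
164146 = 2×78155 + 7836
78155 = 9×7836 + 7631
7836 = 1×7631 + 205
7631 = 37×205 + 46
205 = 4×46 + 21
46 = 2×21 + 4
21 = 5×4 + 1
4 = 4×1 + 0
The gcd is 1. Working backward:
1 = 21 − 5·4
1 = −5·46 + 11·21
1 = 11·205 − 49·46
1 = −49·7631 + 1824·205
1 = 1824·7836 − 1873·7631
1 = −1873·78155 + 18681·7836
1 = 18681·164146 − 39235·78155
1 = −39235·734739 + 175621·164146
1 = 175621·2368363 − 566098·734739
1 = −566098·3103102 + 741719·2368363
1 = 741719·24090077 − 5758131·3103102
Hence 3103102⁻¹ ≡ -5758131 ≡ 18331946 (mod 24090077).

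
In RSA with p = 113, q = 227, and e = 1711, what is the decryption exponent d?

6095

φ(n) = (p−1)(q−1) = 112·226 = 25312.
Need d with 1711·d ≡ 1 (mod 25312). Apply the extended Euclidean algorithm:
25312 = 14·1711 + 1358
1711 = 1·1358 + 353
1358 = 3·353 + 299
353 = 1·299 + 54
299 = 5·54 + 29
54 = 1·29 + 25
29 = 1·25 + 4
25 = 6·4 + 1
4 = 4·1 + 0
Back-substitute:
1 = 25 − 6·4
1 = −6·29 + 7·25
1 = 7·54 − 13·29
1 = −13·299 + 72·54
1 = 72·353 − 85·299
1 = −85·1358 + 327·353
1 = 327·1711 − 412·1358
1 = −412·25312 + 6095·1711
So 1711·6095 ≡ 1 (mod 25312), hence d = 6095.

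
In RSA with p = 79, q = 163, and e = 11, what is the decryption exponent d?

φ(n) = (p−1)(q−1) = 78·162 = 12636.
Need d with 11·d ≡ 1 (mod 12636). Apply the extended Euclidean algorithm:
12636 = 1148*11 + 8
11 = 1*8 + 3
8 = 2*3 + 2
3 = 1*2 + 1
2 = 2*1 + 0
Back-substitute:
1 = 3 − 2
1 = −8 + 3·3
1 = 3·11 − 4·8
1 = −4·12636 + 4595·11
So 11·4595 ≡ 1 (mod 12636), hence d = 4595.

4595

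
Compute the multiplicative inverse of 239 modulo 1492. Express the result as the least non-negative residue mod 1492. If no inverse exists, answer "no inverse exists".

643

Extended Euclidean algorithm:
1492 = 6·239 + 58
239 = 4·58 + 7
58 = 8·7 + 2
7 = 3·2 + 1
2 = 2·1 + 0
Since gcd(239, 1492) = 1, back-substitute to write 1 as a combination:
1 = 7 − 3·2
1 = −3·58 + 25·7
1 = 25·239 − 103·58
1 = −103·1492 + 643·239
So 239·643 ≡ 1 (mod 1492).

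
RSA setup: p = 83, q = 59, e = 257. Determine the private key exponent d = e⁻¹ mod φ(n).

φ(n) = (p−1)(q−1) = 82·58 = 4756.
Need d with 257·d ≡ 1 (mod 4756). Apply the extended Euclidean algorithm:
4756 = 18·257 + 130
257 = 1·130 + 127
130 = 1·127 + 3
127 = 42·3 + 1
3 = 3·1 + 0
Back-substitute:
1 = 127 − 42·3
1 = −42·130 + 43·127
1 = 43·257 − 85·130
1 = −85·4756 + 1573·257
So 257·1573 ≡ 1 (mod 4756), hence d = 1573.

1573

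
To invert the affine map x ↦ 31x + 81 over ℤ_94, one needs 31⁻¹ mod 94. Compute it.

91

Extended Euclidean algorithm:
94 = 3·31 + 1
31 = 31·1 + 0
Since gcd(31, 94) = 1, back-substitute to write 1 as a combination:
1 = 94 − 3·31
So 31·(-3) ≡ 1 (mod 94), and -3 ≡ 91 (mod 94).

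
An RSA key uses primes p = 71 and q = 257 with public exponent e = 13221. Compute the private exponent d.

14381

φ(n) = (p−1)(q−1) = 70·256 = 17920.
Need d with 13221·d ≡ 1 (mod 17920). Apply the extended Euclidean algorithm:
17920 = 1*13221 + 4699
13221 = 2*4699 + 3823
4699 = 1*3823 + 876
3823 = 4*876 + 319
876 = 2*319 + 238
319 = 1*238 + 81
238 = 2*81 + 76
81 = 1*76 + 5
76 = 15*5 + 1
5 = 5*1 + 0
Back-substitute:
1 = 76 − 15·5
1 = −15·81 + 16·76
1 = 16·238 − 47·81
1 = −47·319 + 63·238
1 = 63·876 − 173·319
1 = −173·3823 + 755·876
1 = 755·4699 − 928·3823
1 = −928·13221 + 2611·4699
1 = 2611·17920 − 3539·13221
So 13221·(-3539) ≡ 1 (mod 17920), hence d ≡ -3539 ≡ 14381 (mod 17920).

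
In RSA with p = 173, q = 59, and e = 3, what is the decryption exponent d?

6651

φ(n) = (p−1)(q−1) = 172·58 = 9976.
Need d with 3·d ≡ 1 (mod 9976). Apply the extended Euclidean algorithm:
9976 = 3325·3 + 1
3 = 3·1 + 0
Back-substitute:
1 = 9976 − 3325·3
So 3·(-3325) ≡ 1 (mod 9976), hence d ≡ -3325 ≡ 6651 (mod 9976).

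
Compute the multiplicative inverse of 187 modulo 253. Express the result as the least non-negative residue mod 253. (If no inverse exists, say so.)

no inverse exists

Euclidean algorithm on 253, 187:
253 = 1·187 + 66
187 = 2·66 + 55
66 = 1·55 + 11
55 = 5·11 + 0
The gcd is 11, not 1, hence no inverse exists.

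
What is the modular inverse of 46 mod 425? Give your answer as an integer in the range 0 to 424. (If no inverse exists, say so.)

gcd(425, 46) by repeated division:
425 = 9*46 + 11
46 = 4*11 + 2
11 = 5*2 + 1
2 = 2*1 + 0
The gcd is 1. Working backward:
1 = 11 − 5·2
1 = −5·46 + 21·11
1 = 21·425 − 194·46
So 46·(-194) ≡ 1 (mod 425), and -194 ≡ 231 (mod 425).

231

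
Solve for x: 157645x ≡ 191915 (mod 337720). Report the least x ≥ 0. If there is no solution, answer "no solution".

66759

First find gcd(157645, 337720):
337720 = 2*157645 + 22430
157645 = 7*22430 + 635
22430 = 35*635 + 205
635 = 3*205 + 20
205 = 10*20 + 5
20 = 4*5 + 0
gcd = 5 and 5 | 191915, so solutions exist. Divide through by 5: 31529x ≡ 38383 (mod 67544).
Now find 31529⁻¹ mod 67544:
67544 = 2·31529 + 4486
31529 = 7·4486 + 127
4486 = 35·127 + 41
127 = 3·41 + 4
41 = 10·4 + 1
4 = 4·1 + 0
Back-substitute:
1 = 41 − 10·4
1 = −10·127 + 31·41
1 = 31·4486 − 1095·127
1 = −1095·31529 + 7696·4486
1 = 7696·67544 − 16487·31529
So 31529·(-16487) ≡ 1 (mod 67544), i.e. 31529⁻¹ ≡ 51057.
Then x ≡ 51057·38383 ≡ 66759 (mod 67544); the smallest non-negative solution is x = 66759.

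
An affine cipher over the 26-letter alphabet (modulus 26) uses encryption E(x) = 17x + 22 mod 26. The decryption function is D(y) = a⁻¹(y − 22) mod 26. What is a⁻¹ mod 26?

23

gcd(26, 17) by repeated division:
26 = 1×17 + 9
17 = 1×9 + 8
9 = 1×8 + 1
8 = 8×1 + 0
gcd = 1, so the inverse exists. Back-substitute:
1 = 9 − 8
1 = −17 + 2·9
1 = 2·26 − 3·17
Hence 17⁻¹ ≡ -3 ≡ 23 (mod 26).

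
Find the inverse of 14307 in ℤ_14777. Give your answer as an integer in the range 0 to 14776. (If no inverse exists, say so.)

Run Euclid on (14777, 14307):
14777 = 1·14307 + 470
14307 = 30·470 + 207
470 = 2·207 + 56
207 = 3·56 + 39
56 = 1·39 + 17
39 = 2·17 + 5
17 = 3·5 + 2
5 = 2·2 + 1
2 = 2·1 + 0
gcd = 1, so the inverse exists. Back-substitute:
1 = 5 − 2·2
1 = −2·17 + 7·5
1 = 7·39 − 16·17
1 = −16·56 + 23·39
1 = 23·207 − 85·56
1 = −85·470 + 193·207
1 = 193·14307 − 5875·470
1 = −5875·14777 + 6068·14307
So 14307·6068 ≡ 1 (mod 14777).

6068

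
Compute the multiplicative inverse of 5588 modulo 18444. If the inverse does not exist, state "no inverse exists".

no inverse exists

Euclidean algorithm on 18444, 5588:
18444 = 3×5588 + 1680
5588 = 3×1680 + 548
1680 = 3×548 + 36
548 = 15×36 + 8
36 = 4×8 + 4
8 = 2×4 + 0
The gcd is 4, not 1, hence no inverse exists.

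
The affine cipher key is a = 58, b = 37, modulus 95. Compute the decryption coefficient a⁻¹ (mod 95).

Extended Euclidean algorithm:
95 = 1*58 + 37
58 = 1*37 + 21
37 = 1*21 + 16
21 = 1*16 + 5
16 = 3*5 + 1
5 = 5*1 + 0
gcd = 1, so the inverse exists. Back-substitute:
1 = 16 − 3·5
1 = −3·21 + 4·16
1 = 4·37 − 7·21
1 = −7·58 + 11·37
1 = 11·95 − 18·58
So 58·(-18) ≡ 1 (mod 95), and -18 ≡ 77 (mod 95).

77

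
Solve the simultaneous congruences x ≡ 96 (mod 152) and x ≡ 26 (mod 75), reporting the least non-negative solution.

Write x = 96 + 152·k. Then 152·k ≡ 26 − 96 ≡ 5 (mod 75).
Need 152⁻¹ mod 75. Extended Euclid on (75, 2):
75 = 37×2 + 1
2 = 2×1 + 0
Back-substitute:
1 = 75 − 37·2
152⁻¹ ≡ 38 (mod 75), so k ≡ 38·5 ≡ 40 (mod 75).
x = 96 + 152·40 = 6176.

6176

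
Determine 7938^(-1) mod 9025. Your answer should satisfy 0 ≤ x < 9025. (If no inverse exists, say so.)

Apply the Euclidean algorithm to 9025 and 7938:
9025 = 1*7938 + 1087
7938 = 7*1087 + 329
1087 = 3*329 + 100
329 = 3*100 + 29
100 = 3*29 + 13
29 = 2*13 + 3
13 = 4*3 + 1
3 = 3*1 + 0
gcd = 1, so the inverse exists. Back-substitute:
1 = 13 − 4·3
1 = −4·29 + 9·13
1 = 9·100 − 31·29
1 = −31·329 + 102·100
1 = 102·1087 − 337·329
1 = −337·7938 + 2461·1087
1 = 2461·9025 − 2798·7938
Hence 7938⁻¹ ≡ -2798 ≡ 6227 (mod 9025).

6227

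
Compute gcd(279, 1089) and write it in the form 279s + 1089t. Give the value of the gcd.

Euclidean algorithm:
1089 = 3·279 + 252
279 = 1·252 + 27
252 = 9·27 + 9
27 = 3·9 + 0
gcd(279, 1089) = 9.
Working backward:
9 = 252 − 9·27
9 = −9·279 + 10·252
9 = 10·1089 − 39·279
So 9 = (10)·1089 + (-39)·279.

9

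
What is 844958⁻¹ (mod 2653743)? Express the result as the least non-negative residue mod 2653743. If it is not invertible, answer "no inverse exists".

2323133

Apply the Euclidean algorithm to 2653743 and 844958:
2653743 = 3×844958 + 118869
844958 = 7×118869 + 12875
118869 = 9×12875 + 2994
12875 = 4×2994 + 899
2994 = 3×899 + 297
899 = 3×297 + 8
297 = 37×8 + 1
8 = 8×1 + 0
Since gcd(844958, 2653743) = 1, back-substitute to write 1 as a combination:
1 = 297 − 37·8
1 = −37·899 + 112·297
1 = 112·2994 − 373·899
1 = −373·12875 + 1604·2994
1 = 1604·118869 − 14809·12875
1 = −14809·844958 + 105267·118869
1 = 105267·2653743 − 330610·844958
So 844958·(-330610) ≡ 1 (mod 2653743), and -330610 ≡ 2323133 (mod 2653743).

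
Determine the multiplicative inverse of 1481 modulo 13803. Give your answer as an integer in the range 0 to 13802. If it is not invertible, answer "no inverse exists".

6785

Run Euclid on (13803, 1481):
13803 = 9·1481 + 474
1481 = 3·474 + 59
474 = 8·59 + 2
59 = 29·2 + 1
2 = 2·1 + 0
The gcd is 1. Working backward:
1 = 59 − 29·2
1 = −29·474 + 233·59
1 = 233·1481 − 728·474
1 = −728·13803 + 6785·1481
So 1481·6785 ≡ 1 (mod 13803).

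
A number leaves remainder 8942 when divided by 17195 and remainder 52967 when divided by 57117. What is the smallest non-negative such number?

545520317

Write x = 8942 + 17195·k. Then 17195·k ≡ 52967 − 8942 ≡ 44025 (mod 57117).
Need 17195⁻¹ mod 57117. Extended Euclid on (57117, 17195):
57117 = 3×17195 + 5532
17195 = 3×5532 + 599
5532 = 9×599 + 141
599 = 4×141 + 35
141 = 4×35 + 1
35 = 35×1 + 0
Back-substitute:
1 = 141 − 4·35
1 = −4·599 + 17·141
1 = 17·5532 − 157·599
1 = −157·17195 + 488·5532
1 = 488·57117 − 1621·17195
17195⁻¹ ≡ 55496 (mod 57117), so k ≡ 55496·44025 ≡ 31725 (mod 57117).
x = 8942 + 17195·31725 = 545520317.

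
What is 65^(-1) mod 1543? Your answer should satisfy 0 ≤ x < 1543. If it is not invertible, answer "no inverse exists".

Apply the Euclidean algorithm to 1543 and 65:
1543 = 23*65 + 48
65 = 1*48 + 17
48 = 2*17 + 14
17 = 1*14 + 3
14 = 4*3 + 2
3 = 1*2 + 1
2 = 2*1 + 0
gcd = 1, so the inverse exists. Back-substitute:
1 = 3 − 2
1 = −14 + 5·3
1 = 5·17 − 6·14
1 = −6·48 + 17·17
1 = 17·65 − 23·48
1 = −23·1543 + 546·65
So 65·546 ≡ 1 (mod 1543).

546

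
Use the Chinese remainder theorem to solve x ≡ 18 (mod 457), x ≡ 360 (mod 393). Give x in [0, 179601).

75423

Write x = 18 + 457·k. Then 457·k ≡ 360 − 18 ≡ 342 (mod 393).
Need 457⁻¹ mod 393. Extended Euclid on (393, 64):
393 = 6·64 + 9
64 = 7·9 + 1
9 = 9·1 + 0
Back-substitute:
1 = 64 − 7·9
1 = −7·393 + 43·64
457⁻¹ ≡ 43 (mod 393), so k ≡ 43·342 ≡ 165 (mod 393).
x = 18 + 457·165 = 75423.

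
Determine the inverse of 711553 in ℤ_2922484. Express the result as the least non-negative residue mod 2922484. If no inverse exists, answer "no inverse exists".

Apply the Euclidean algorithm to 2922484 and 711553:
2922484 = 4×711553 + 76272
711553 = 9×76272 + 25105
76272 = 3×25105 + 957
25105 = 26×957 + 223
957 = 4×223 + 65
223 = 3×65 + 28
65 = 2×28 + 9
28 = 3×9 + 1
9 = 9×1 + 0
gcd = 1, so the inverse exists. Back-substitute:
1 = 28 − 3·9
1 = −3·65 + 7·28
1 = 7·223 − 24·65
1 = −24·957 + 103·223
1 = 103·25105 − 2702·957
1 = −2702·76272 + 8209·25105
1 = 8209·711553 − 76583·76272
1 = −76583·2922484 + 314541·711553
So 711553·314541 ≡ 1 (mod 2922484).

314541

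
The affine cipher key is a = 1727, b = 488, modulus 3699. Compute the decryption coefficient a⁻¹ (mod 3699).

2159

gcd(3699, 1727) by repeated division:
3699 = 2×1727 + 245
1727 = 7×245 + 12
245 = 20×12 + 5
12 = 2×5 + 2
5 = 2×2 + 1
2 = 2×1 + 0
Since gcd(1727, 3699) = 1, back-substitute to write 1 as a combination:
1 = 5 − 2·2
1 = −2·12 + 5·5
1 = 5·245 − 102·12
1 = −102·1727 + 719·245
1 = 719·3699 − 1540·1727
Thus 1727·(-1540) ≡ 1 (mod 3699); reducing, -1540 mod 3699 = 2159.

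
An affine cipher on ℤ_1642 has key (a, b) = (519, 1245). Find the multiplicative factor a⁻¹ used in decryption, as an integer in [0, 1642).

367

Apply the Euclidean algorithm to 1642 and 519:
1642 = 3×519 + 85
519 = 6×85 + 9
85 = 9×9 + 4
9 = 2×4 + 1
4 = 4×1 + 0
The gcd is 1. Working backward:
1 = 9 − 2·4
1 = −2·85 + 19·9
1 = 19·519 − 116·85
1 = −116·1642 + 367·519
So 519·367 ≡ 1 (mod 1642).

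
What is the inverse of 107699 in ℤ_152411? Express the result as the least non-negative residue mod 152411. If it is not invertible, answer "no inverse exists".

Extended Euclidean algorithm:
152411 = 1·107699 + 44712
107699 = 2·44712 + 18275
44712 = 2·18275 + 8162
18275 = 2·8162 + 1951
8162 = 4·1951 + 358
1951 = 5·358 + 161
358 = 2·161 + 36
161 = 4·36 + 17
36 = 2·17 + 2
17 = 8·2 + 1
2 = 2·1 + 0
gcd = 1, so the inverse exists. Back-substitute:
1 = 17 − 8·2
1 = −8·36 + 17·17
1 = 17·161 − 76·36
1 = −76·358 + 169·161
1 = 169·1951 − 921·358
1 = −921·8162 + 3853·1951
1 = 3853·18275 − 8627·8162
1 = −8627·44712 + 21107·18275
1 = 21107·107699 − 50841·44712
1 = −50841·152411 + 71948·107699
So 107699·71948 ≡ 1 (mod 152411).

71948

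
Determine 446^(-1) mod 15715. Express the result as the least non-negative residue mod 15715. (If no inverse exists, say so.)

15116

Run Euclid on (15715, 446):
15715 = 35×446 + 105
446 = 4×105 + 26
105 = 4×26 + 1
26 = 26×1 + 0
Since gcd(446, 15715) = 1, back-substitute to write 1 as a combination:
1 = 105 − 4·26
1 = −4·446 + 17·105
1 = 17·15715 − 599·446
Hence 446⁻¹ ≡ -599 ≡ 15116 (mod 15715).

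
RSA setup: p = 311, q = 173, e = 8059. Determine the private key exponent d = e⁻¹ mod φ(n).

16739

φ(n) = (p−1)(q−1) = 310·172 = 53320.
Need d with 8059·d ≡ 1 (mod 53320). Apply the extended Euclidean algorithm:
53320 = 6·8059 + 4966
8059 = 1·4966 + 3093
4966 = 1·3093 + 1873
3093 = 1·1873 + 1220
1873 = 1·1220 + 653
1220 = 1·653 + 567
653 = 1·567 + 86
567 = 6·86 + 51
86 = 1·51 + 35
51 = 1·35 + 16
35 = 2·16 + 3
16 = 5·3 + 1
3 = 3·1 + 0
Back-substitute:
1 = 16 − 5·3
1 = −5·35 + 11·16
1 = 11·51 − 16·35
1 = −16·86 + 27·51
1 = 27·567 − 178·86
1 = −178·653 + 205·567
1 = 205·1220 − 383·653
1 = −383·1873 + 588·1220
1 = 588·3093 − 971·1873
1 = −971·4966 + 1559·3093
1 = 1559·8059 − 2530·4966
1 = −2530·53320 + 16739·8059
So 8059·16739 ≡ 1 (mod 53320), hence d = 16739.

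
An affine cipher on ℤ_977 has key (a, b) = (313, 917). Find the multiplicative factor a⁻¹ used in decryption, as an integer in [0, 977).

Apply the Euclidean algorithm to 977 and 313:
977 = 3×313 + 38
313 = 8×38 + 9
38 = 4×9 + 2
9 = 4×2 + 1
2 = 2×1 + 0
Since gcd(313, 977) = 1, back-substitute to write 1 as a combination:
1 = 9 − 4·2
1 = −4·38 + 17·9
1 = 17·313 − 140·38
1 = −140·977 + 437·313
So 313·437 ≡ 1 (mod 977).

437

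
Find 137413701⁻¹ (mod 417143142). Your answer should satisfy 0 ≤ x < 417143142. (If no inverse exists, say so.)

no inverse exists

Euclidean algorithm on 417143142, 137413701:
417143142 = 3×137413701 + 4902039
137413701 = 28×4902039 + 156609
4902039 = 31×156609 + 47160
156609 = 3×47160 + 15129
47160 = 3×15129 + 1773
15129 = 8×1773 + 945
1773 = 1×945 + 828
945 = 1×828 + 117
828 = 7×117 + 9
117 = 13×9 + 0
Since gcd = 9 > 1, 137413701 is not a unit mod 417143142.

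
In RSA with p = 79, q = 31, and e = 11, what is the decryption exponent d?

851

φ(n) = (p−1)(q−1) = 78·30 = 2340.
Need d with 11·d ≡ 1 (mod 2340). Apply the extended Euclidean algorithm:
2340 = 212*11 + 8
11 = 1*8 + 3
8 = 2*3 + 2
3 = 1*2 + 1
2 = 2*1 + 0
Back-substitute:
1 = 3 − 2
1 = −8 + 3·3
1 = 3·11 − 4·8
1 = −4·2340 + 851·11
So 11·851 ≡ 1 (mod 2340), hence d = 851.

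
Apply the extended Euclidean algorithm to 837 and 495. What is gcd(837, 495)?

Euclidean algorithm:
837 = 1×495 + 342
495 = 1×342 + 153
342 = 2×153 + 36
153 = 4×36 + 9
36 = 4×9 + 0
gcd(837, 495) = 9.
Express as a combination:
9 = 153 − 4·36
9 = −4·342 + 9·153
9 = 9·495 − 13·342
9 = −13·837 + 22·495
So 9 = (-13)·837 + (22)·495.

9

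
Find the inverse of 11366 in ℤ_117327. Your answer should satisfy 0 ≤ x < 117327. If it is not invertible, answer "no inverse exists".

gcd(117327, 11366) by repeated division:
117327 = 10·11366 + 3667
11366 = 3·3667 + 365
3667 = 10·365 + 17
365 = 21·17 + 8
17 = 2·8 + 1
8 = 8·1 + 0
Since gcd(11366, 117327) = 1, back-substitute to write 1 as a combination:
1 = 17 − 2·8
1 = −2·365 + 43·17
1 = 43·3667 − 432·365
1 = −432·11366 + 1339·3667
1 = 1339·117327 − 13822·11366
So 11366·(-13822) ≡ 1 (mod 117327), and -13822 ≡ 103505 (mod 117327).

103505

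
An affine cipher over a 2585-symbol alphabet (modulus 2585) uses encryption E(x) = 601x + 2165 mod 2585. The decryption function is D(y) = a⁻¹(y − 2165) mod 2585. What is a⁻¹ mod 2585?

Extended Euclidean algorithm:
2585 = 4*601 + 181
601 = 3*181 + 58
181 = 3*58 + 7
58 = 8*7 + 2
7 = 3*2 + 1
2 = 2*1 + 0
gcd = 1, so the inverse exists. Back-substitute:
1 = 7 − 3·2
1 = −3·58 + 25·7
1 = 25·181 − 78·58
1 = −78·601 + 259·181
1 = 259·2585 − 1114·601
So 601·(-1114) ≡ 1 (mod 2585), and -1114 ≡ 1471 (mod 2585).

1471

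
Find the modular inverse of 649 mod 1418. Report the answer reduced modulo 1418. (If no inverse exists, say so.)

579

Run Euclid on (1418, 649):
1418 = 2×649 + 120
649 = 5×120 + 49
120 = 2×49 + 22
49 = 2×22 + 5
22 = 4×5 + 2
5 = 2×2 + 1
2 = 2×1 + 0
gcd = 1, so the inverse exists. Back-substitute:
1 = 5 − 2·2
1 = −2·22 + 9·5
1 = 9·49 − 20·22
1 = −20·120 + 49·49
1 = 49·649 − 265·120
1 = −265·1418 + 579·649
So 649·579 ≡ 1 (mod 1418).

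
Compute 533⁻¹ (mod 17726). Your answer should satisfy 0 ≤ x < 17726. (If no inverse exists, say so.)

gcd(17726, 533) by repeated division:
17726 = 33×533 + 137
533 = 3×137 + 122
137 = 1×122 + 15
122 = 8×15 + 2
15 = 7×2 + 1
2 = 2×1 + 0
The gcd is 1. Working backward:
1 = 15 − 7·2
1 = −7·122 + 57·15
1 = 57·137 − 64·122
1 = −64·533 + 249·137
1 = 249·17726 − 8281·533
Thus 533·(-8281) ≡ 1 (mod 17726); reducing, -8281 mod 17726 = 9445.

9445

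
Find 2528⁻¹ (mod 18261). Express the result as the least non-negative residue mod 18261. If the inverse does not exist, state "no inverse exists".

15740

Apply the Euclidean algorithm to 18261 and 2528:
18261 = 7×2528 + 565
2528 = 4×565 + 268
565 = 2×268 + 29
268 = 9×29 + 7
29 = 4×7 + 1
7 = 7×1 + 0
gcd = 1, so the inverse exists. Back-substitute:
1 = 29 − 4·7
1 = −4·268 + 37·29
1 = 37·565 − 78·268
1 = −78·2528 + 349·565
1 = 349·18261 − 2521·2528
Hence 2528⁻¹ ≡ -2521 ≡ 15740 (mod 18261).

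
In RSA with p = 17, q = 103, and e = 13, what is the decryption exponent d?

φ(n) = (p−1)(q−1) = 16·102 = 1632.
Need d with 13·d ≡ 1 (mod 1632). Apply the extended Euclidean algorithm:
1632 = 125*13 + 7
13 = 1*7 + 6
7 = 1*6 + 1
6 = 6*1 + 0
Back-substitute:
1 = 7 − 6
1 = −13 + 2·7
1 = 2·1632 − 251·13
So 13·(-251) ≡ 1 (mod 1632), hence d ≡ -251 ≡ 1381 (mod 1632).

1381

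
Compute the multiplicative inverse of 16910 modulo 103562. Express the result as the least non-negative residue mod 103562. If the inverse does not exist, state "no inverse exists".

Euclidean algorithm on 103562, 16910:
103562 = 6·16910 + 2102
16910 = 8·2102 + 94
2102 = 22·94 + 34
94 = 2·34 + 26
34 = 1·26 + 8
26 = 3·8 + 2
8 = 4·2 + 0
The gcd is 2, not 1, hence no inverse exists.

no inverse exists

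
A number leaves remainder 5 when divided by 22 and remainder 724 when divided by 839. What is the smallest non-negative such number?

14987

Write x = 5 + 22·k. Then 22·k ≡ 724 − 5 ≡ 719 (mod 839).
Need 22⁻¹ mod 839. Extended Euclid on (839, 22):
839 = 38×22 + 3
22 = 7×3 + 1
3 = 3×1 + 0
Back-substitute:
1 = 22 − 7·3
1 = −7·839 + 267·22
22⁻¹ ≡ 267 (mod 839), so k ≡ 267·719 ≡ 681 (mod 839).
x = 5 + 22·681 = 14987.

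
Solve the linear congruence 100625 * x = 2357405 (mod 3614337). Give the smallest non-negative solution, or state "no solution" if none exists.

First find gcd(100625, 3614337):
3614337 = 35×100625 + 92462
100625 = 1×92462 + 8163
92462 = 11×8163 + 2669
8163 = 3×2669 + 156
2669 = 17×156 + 17
156 = 9×17 + 3
17 = 5×3 + 2
3 = 1×2 + 1
2 = 2×1 + 0
gcd = 1, so a unique solution mod 3614337 exists.
Back-substitute for the Bézout coefficients:
1 = 3 − 2
1 = −17 + 6·3
1 = 6·156 − 55·17
1 = −55·2669 + 941·156
1 = 941·8163 − 2878·2669
1 = −2878·92462 + 32599·8163
1 = 32599·100625 − 35477·92462
1 = −35477·3614337 + 1274294·100625
So 100625·(1274294) ≡ 1 (mod 3614337), giving 100625⁻¹ ≡ 1274294.
x ≡ 100625⁻¹·2357405 ≡ 1274294·2357405 ≡ 3378553 (mod 3614337).

3378553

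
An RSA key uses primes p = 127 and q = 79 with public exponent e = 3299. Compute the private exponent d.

2279

φ(n) = (p−1)(q−1) = 126·78 = 9828.
Need d with 3299·d ≡ 1 (mod 9828). Apply the extended Euclidean algorithm:
9828 = 2*3299 + 3230
3299 = 1*3230 + 69
3230 = 46*69 + 56
69 = 1*56 + 13
56 = 4*13 + 4
13 = 3*4 + 1
4 = 4*1 + 0
Back-substitute:
1 = 13 − 3·4
1 = −3·56 + 13·13
1 = 13·69 − 16·56
1 = −16·3230 + 749·69
1 = 749·3299 − 765·3230
1 = −765·9828 + 2279·3299
So 3299·2279 ≡ 1 (mod 9828), hence d = 2279.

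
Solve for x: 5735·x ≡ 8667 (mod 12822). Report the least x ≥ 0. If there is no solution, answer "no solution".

3297

First find gcd(5735, 12822):
12822 = 2·5735 + 1352
5735 = 4·1352 + 327
1352 = 4·327 + 44
327 = 7·44 + 19
44 = 2·19 + 6
19 = 3·6 + 1
6 = 6·1 + 0
gcd = 1, so a unique solution mod 12822 exists.
Back-substitute for the Bézout coefficients:
1 = 19 − 3·6
1 = −3·44 + 7·19
1 = 7·327 − 52·44
1 = −52·1352 + 215·327
1 = 215·5735 − 912·1352
1 = −912·12822 + 2039·5735
So 5735·(2039) ≡ 1 (mod 12822), giving 5735⁻¹ ≡ 2039.
x ≡ 5735⁻¹·8667 ≡ 2039·8667 ≡ 3297 (mod 12822).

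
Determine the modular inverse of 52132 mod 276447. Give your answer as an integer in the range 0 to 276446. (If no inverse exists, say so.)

67330

Extended Euclidean algorithm:
276447 = 5×52132 + 15787
52132 = 3×15787 + 4771
15787 = 3×4771 + 1474
4771 = 3×1474 + 349
1474 = 4×349 + 78
349 = 4×78 + 37
78 = 2×37 + 4
37 = 9×4 + 1
4 = 4×1 + 0
gcd = 1, so the inverse exists. Back-substitute:
1 = 37 − 9·4
1 = −9·78 + 19·37
1 = 19·349 − 85·78
1 = −85·1474 + 359·349
1 = 359·4771 − 1162·1474
1 = −1162·15787 + 3845·4771
1 = 3845·52132 − 12697·15787
1 = −12697·276447 + 67330·52132
So 52132·67330 ≡ 1 (mod 276447).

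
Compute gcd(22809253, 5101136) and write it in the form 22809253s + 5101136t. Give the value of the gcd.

Repeated division:
22809253 = 4×5101136 + 2404709
5101136 = 2×2404709 + 291718
2404709 = 8×291718 + 70965
291718 = 4×70965 + 7858
70965 = 9×7858 + 243
7858 = 32×243 + 82
243 = 2×82 + 79
82 = 1×79 + 3
79 = 26×3 + 1
3 = 3×1 + 0
gcd(22809253, 5101136) = 1.
Working backward:
1 = 79 − 26·3
1 = −26·82 + 27·79
1 = 27·243 − 80·82
1 = −80·7858 + 2587·243
1 = 2587·70965 − 23363·7858
1 = −23363·291718 + 96039·70965
1 = 96039·2404709 − 791675·291718
1 = −791675·5101136 + 1679389·2404709
1 = 1679389·22809253 − 7509231·5101136
So 1 = (1679389)·22809253 + (-7509231)·5101136.

1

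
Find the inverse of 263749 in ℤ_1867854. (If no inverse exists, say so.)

Run Euclid on (1867854, 263749):
1867854 = 7*263749 + 21611
263749 = 12*21611 + 4417
21611 = 4*4417 + 3943
4417 = 1*3943 + 474
3943 = 8*474 + 151
474 = 3*151 + 21
151 = 7*21 + 4
21 = 5*4 + 1
4 = 4*1 + 0
gcd = 1, so the inverse exists. Back-substitute:
1 = 21 − 5·4
1 = −5·151 + 36·21
1 = 36·474 − 113·151
1 = −113·3943 + 940·474
1 = 940·4417 − 1053·3943
1 = −1053·21611 + 5152·4417
1 = 5152·263749 − 62877·21611
1 = −62877·1867854 + 445291·263749
So 263749·445291 ≡ 1 (mod 1867854).

445291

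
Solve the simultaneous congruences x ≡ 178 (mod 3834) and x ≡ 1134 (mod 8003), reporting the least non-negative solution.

Write x = 178 + 3834·k. Then 3834·k ≡ 1134 − 178 ≡ 956 (mod 8003).
Need 3834⁻¹ mod 8003. Extended Euclid on (8003, 3834):
8003 = 2*3834 + 335
3834 = 11*335 + 149
335 = 2*149 + 37
149 = 4*37 + 1
37 = 37*1 + 0
Back-substitute:
1 = 149 − 4·37
1 = −4·335 + 9·149
1 = 9·3834 − 103·335
1 = −103·8003 + 215·3834
3834⁻¹ ≡ 215 (mod 8003), so k ≡ 215·956 ≡ 5465 (mod 8003).
x = 178 + 3834·5465 = 20952988.

20952988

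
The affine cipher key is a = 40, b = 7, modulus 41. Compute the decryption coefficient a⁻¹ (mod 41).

gcd(41, 40) by repeated division:
41 = 1·40 + 1
40 = 40·1 + 0
gcd = 1, so the inverse exists. Back-substitute:
1 = 41 − 40
Thus 40·(-1) ≡ 1 (mod 41); reducing, -1 mod 41 = 40.

40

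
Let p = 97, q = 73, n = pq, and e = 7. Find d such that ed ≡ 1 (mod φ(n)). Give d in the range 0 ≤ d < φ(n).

φ(n) = (p−1)(q−1) = 96·72 = 6912.
Need d with 7·d ≡ 1 (mod 6912). Apply the extended Euclidean algorithm:
6912 = 987*7 + 3
7 = 2*3 + 1
3 = 3*1 + 0
Back-substitute:
1 = 7 − 2·3
1 = −2·6912 + 1975·7
So 7·1975 ≡ 1 (mod 6912), hence d = 1975.

1975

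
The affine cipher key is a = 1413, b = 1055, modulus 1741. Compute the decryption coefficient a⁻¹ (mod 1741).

Run Euclid on (1741, 1413):
1741 = 1·1413 + 328
1413 = 4·328 + 101
328 = 3·101 + 25
101 = 4·25 + 1
25 = 25·1 + 0
The gcd is 1. Working backward:
1 = 101 − 4·25
1 = −4·328 + 13·101
1 = 13·1413 − 56·328
1 = −56·1741 + 69·1413
So 1413·69 ≡ 1 (mod 1741).

69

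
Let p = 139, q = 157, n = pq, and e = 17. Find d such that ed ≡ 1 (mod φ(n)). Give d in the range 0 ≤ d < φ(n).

φ(n) = (p−1)(q−1) = 138·156 = 21528.
Need d with 17·d ≡ 1 (mod 21528). Apply the extended Euclidean algorithm:
21528 = 1266·17 + 6
17 = 2·6 + 5
6 = 1·5 + 1
5 = 5·1 + 0
Back-substitute:
1 = 6 − 5
1 = −17 + 3·6
1 = 3·21528 − 3799·17
So 17·(-3799) ≡ 1 (mod 21528), hence d ≡ -3799 ≡ 17729 (mod 21528).

17729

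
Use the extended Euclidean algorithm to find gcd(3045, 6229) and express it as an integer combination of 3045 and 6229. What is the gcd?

1

Euclidean algorithm:
6229 = 2*3045 + 139
3045 = 21*139 + 126
139 = 1*126 + 13
126 = 9*13 + 9
13 = 1*9 + 4
9 = 2*4 + 1
4 = 4*1 + 0
gcd(3045, 6229) = 1.
Back-substituting:
1 = 9 − 2·4
1 = −2·13 + 3·9
1 = 3·126 − 29·13
1 = −29·139 + 32·126
1 = 32·3045 − 701·139
1 = −701·6229 + 1434·3045
So 1 = (-701)·6229 + (1434)·3045.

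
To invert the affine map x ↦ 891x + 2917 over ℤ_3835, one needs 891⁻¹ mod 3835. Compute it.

Run Euclid on (3835, 891):
3835 = 4·891 + 271
891 = 3·271 + 78
271 = 3·78 + 37
78 = 2·37 + 4
37 = 9·4 + 1
4 = 4·1 + 0
Since gcd(891, 3835) = 1, back-substitute to write 1 as a combination:
1 = 37 − 9·4
1 = −9·78 + 19·37
1 = 19·271 − 66·78
1 = −66·891 + 217·271
1 = 217·3835 − 934·891
So 891·(-934) ≡ 1 (mod 3835), and -934 ≡ 2901 (mod 3835).

2901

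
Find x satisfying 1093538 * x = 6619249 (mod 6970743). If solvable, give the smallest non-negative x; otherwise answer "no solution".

3321617

First find gcd(1093538, 6970743):
6970743 = 6×1093538 + 409515
1093538 = 2×409515 + 274508
409515 = 1×274508 + 135007
274508 = 2×135007 + 4494
135007 = 30×4494 + 187
4494 = 24×187 + 6
187 = 31×6 + 1
6 = 6×1 + 0
gcd = 1, so a unique solution mod 6970743 exists.
Back-substitute for the Bézout coefficients:
1 = 187 − 31·6
1 = −31·4494 + 745·187
1 = 745·135007 − 22381·4494
1 = −22381·274508 + 45507·135007
1 = 45507·409515 − 67888·274508
1 = −67888·1093538 + 181283·409515
1 = 181283·6970743 − 1155586·1093538
So 1093538·(-1155586) ≡ 1 (mod 6970743), giving 1093538⁻¹ ≡ 5815157.
x ≡ 1093538⁻¹·6619249 ≡ 5815157·6619249 ≡ 3321617 (mod 6970743).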